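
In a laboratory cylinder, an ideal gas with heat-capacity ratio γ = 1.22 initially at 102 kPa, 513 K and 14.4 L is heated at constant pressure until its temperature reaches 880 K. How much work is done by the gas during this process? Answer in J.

1050 J

n = P₁V₁/(RT₁) = 102×14.4/(8.314×513) = 0.344 mol.
Isobaric: P stays 102 kPa; V/T = const ⇒ T₂ = 880 K, V₂ = 24.7 L.
W = PΔV = 102×(24.7−14.4) kPa·L = 1050 J.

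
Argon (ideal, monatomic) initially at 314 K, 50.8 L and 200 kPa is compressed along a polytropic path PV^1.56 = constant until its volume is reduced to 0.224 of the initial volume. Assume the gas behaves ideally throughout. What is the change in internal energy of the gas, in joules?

20000 J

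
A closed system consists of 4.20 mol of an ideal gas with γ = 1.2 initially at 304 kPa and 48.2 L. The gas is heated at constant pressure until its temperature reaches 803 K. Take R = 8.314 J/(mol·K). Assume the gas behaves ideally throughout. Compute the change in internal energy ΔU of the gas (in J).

T₁ = P₁V₁/(nR) = 304×48.2/(4.20×8.314) = 420 K.
Isobaric: P stays 304 kPa; V/T = const ⇒ T₂ = 803 K, V₂ = 92.2 L.
For an ideal gas ΔU = nCvΔT with Cv = R/(γ−1) = 41.6 J/(mol·K).
ΔU = 4.20×41.6×(803−420) = 66900 J.

66900 J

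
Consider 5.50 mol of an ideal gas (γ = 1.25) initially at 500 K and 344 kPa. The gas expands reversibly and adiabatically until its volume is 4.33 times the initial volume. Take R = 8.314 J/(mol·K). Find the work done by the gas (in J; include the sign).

28100 J

V₁ = nRT₁/P₁ = 5.50×8.314×500/344 = 66.5 L.
Adiabatic: TV^(γ−1) = const ⇒ T₂ = 500×(0.231)^0.250 = 347 K; PV^γ = const ⇒ P₂ = 55.1 kPa.
ΔU = nCvΔT = 5.50×33.3×(347−500) = -28100 J.
Q = 0 for an adiabatic process, so W = −ΔU = 28100 J.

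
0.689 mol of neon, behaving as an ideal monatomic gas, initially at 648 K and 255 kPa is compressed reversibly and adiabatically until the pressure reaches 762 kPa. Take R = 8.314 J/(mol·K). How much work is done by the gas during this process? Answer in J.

V₁ = nRT₁/P₁ = 0.689×8.314×648/255 = 14.6 L.
Adiabatic: T₂/T₁ = (P₂/P₁)^((γ−1)/γ) ⇒ T₂ = 648×(2.99)^0.400 = 1000 K; V₂ = 7.55 L.
ΔU = nCvΔT = 0.689×12.5×(1000−648) = 3060 J.
Q = 0 for an adiabatic process, so W = −ΔU = -3060 J.

-3060 J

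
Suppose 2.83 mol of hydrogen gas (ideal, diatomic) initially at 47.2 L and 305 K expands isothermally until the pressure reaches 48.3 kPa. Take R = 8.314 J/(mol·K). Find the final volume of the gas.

149 L

P₁ = nRT₁/V₁ = 2.83×8.314×305/47.2 = 152 kPa.
Isothermal: T stays 305 K; PV = const ⇒ V₂ = 149 L, P₂ = 48.3 kPa.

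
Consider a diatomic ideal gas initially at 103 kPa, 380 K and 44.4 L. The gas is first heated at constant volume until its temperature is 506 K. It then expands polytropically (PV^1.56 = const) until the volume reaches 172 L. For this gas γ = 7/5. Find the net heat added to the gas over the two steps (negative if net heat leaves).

1480 J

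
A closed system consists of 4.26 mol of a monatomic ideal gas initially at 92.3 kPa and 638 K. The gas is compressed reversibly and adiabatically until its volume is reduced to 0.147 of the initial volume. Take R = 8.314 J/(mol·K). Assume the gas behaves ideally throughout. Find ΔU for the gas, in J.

87800 J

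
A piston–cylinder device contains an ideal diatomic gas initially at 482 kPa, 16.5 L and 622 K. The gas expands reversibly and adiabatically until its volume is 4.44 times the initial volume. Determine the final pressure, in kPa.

Adiabatic: TV^(γ−1) = const ⇒ T₂ = 622×(0.225)^0.400 = 343 K; PV^γ = const ⇒ P₂ = 59.8 kPa.

59.8 kPa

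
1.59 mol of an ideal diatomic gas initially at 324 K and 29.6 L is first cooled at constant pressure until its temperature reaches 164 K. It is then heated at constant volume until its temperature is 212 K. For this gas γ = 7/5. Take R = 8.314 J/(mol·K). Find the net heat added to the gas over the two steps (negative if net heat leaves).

P₁ = nRT₁/V₁ = 1.59×8.314×324/29.6 = 145 kPa.
Step 1 — Isobaric: P stays 145 kPa; V/T = const ⇒ T₂ = 164 K, V₂ = 15.0 L.
W = PΔV = 145×(15.0−29.6) kPa·L = -2120 J.
ΔU = nCvΔT = 1.59×20.8×(164−324) = -5290 J.
Q = ΔU + W = nCpΔT = -7400 J.
State after step 1: P = 145 kPa, V = 15.0 L, T = 164 K.
Step 2 — Isochoric: V stays 15.0 L; P/T = const ⇒ T₂ = 212 K, P₂ = 187 kPa.
W = 0 (no volume change).
ΔU = nCvΔT = 1.59×20.8×(212−164) = 1590 J.
Q = ΔU = 1590 J.
Net over both steps: W = -2120 J, Q = -5820 J, ΔU = -3700 J.

-5820 J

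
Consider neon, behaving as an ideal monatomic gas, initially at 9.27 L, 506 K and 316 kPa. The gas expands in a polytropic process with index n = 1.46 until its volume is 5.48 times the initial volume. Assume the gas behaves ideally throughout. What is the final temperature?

231 K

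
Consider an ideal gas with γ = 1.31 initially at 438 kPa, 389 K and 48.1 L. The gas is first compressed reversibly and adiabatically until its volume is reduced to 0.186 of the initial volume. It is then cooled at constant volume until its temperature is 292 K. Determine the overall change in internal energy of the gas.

-16900 J

n = P₁V₁/(RT₁) = 438×48.1/(8.314×389) = 6.51 mol.
Step 1 — Adiabatic: TV^(γ−1) = const ⇒ T₂ = 389×(5.38)^0.310 = 655 K; PV^γ = const ⇒ P₂ = 3970 kPa.
ΔU = nCvΔT = 6.51×26.8×(655−389) = 46500 J.
Q = 0 for an adiabatic process, so W = −ΔU = -46500 J.
State after step 1: P = 3970 kPa, V = 8.95 L, T = 655 K.
Step 2 — Isochoric: V stays 8.95 L; P/T = const ⇒ T₂ = 292 K, P₂ = 1770 kPa.
W = 0 (no volume change).
ΔU = nCvΔT = 6.51×26.8×(292−655) = -63500 J.
Q = ΔU = -63500 J.
Net over both steps: W = -46500 J, Q = -63500 J, ΔU = -16900 J.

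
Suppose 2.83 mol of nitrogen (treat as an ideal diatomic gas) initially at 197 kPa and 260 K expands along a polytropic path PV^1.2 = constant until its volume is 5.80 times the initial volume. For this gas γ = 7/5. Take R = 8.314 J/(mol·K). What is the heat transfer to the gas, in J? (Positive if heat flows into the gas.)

4530 J

V₁ = nRT₁/P₁ = 2.83×8.314×260/197 = 31.1 L.
Polytropic n=1.2: T₂ = T₁(V₁/V₂)^(n−1) = 260×(0.172)^0.20 = 183 K; P₂ = P₁(V₁/V₂)^n = 23.9 kPa.
W = (P₁V₁−P₂V₂)/(n−1) = (197×31.1−23.9×180)/0.20 = 9070 J.
ΔU = nCvΔT = 2.83×20.8×(183−260) = -4530 J.
Q = ΔU + W = 4530 J.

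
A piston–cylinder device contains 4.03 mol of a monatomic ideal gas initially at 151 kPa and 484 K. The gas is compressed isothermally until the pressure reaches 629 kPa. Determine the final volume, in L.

25.8 L

V₁ = nRT₁/P₁ = 4.03×8.314×484/151 = 107 L.
Isothermal: T stays 484 K; PV = const ⇒ V₂ = 25.8 L, P₂ = 629 kPa.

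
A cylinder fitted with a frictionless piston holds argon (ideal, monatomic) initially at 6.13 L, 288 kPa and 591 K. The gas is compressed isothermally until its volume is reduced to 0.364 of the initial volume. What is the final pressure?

Isothermal: T stays 591 K; PV = const ⇒ V₂ = 2.23 L, P₂ = 791 kPa.

791 kPa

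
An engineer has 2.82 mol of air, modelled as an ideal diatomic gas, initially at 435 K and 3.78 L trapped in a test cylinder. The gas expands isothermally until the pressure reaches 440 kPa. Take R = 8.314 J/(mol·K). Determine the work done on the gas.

P₁ = nRT₁/V₁ = 2.82×8.314×435/3.78 = 2700 kPa.
Isothermal: T stays 435 K; PV = const ⇒ V₂ = 23.2 L, P₂ = 440 kPa.
W = nRT ln(V₂/V₁) = 2.82×8.314×435×ln(6.13) = 18500 J.
Work done on the gas = −W_by = -18500 J.

-18500 J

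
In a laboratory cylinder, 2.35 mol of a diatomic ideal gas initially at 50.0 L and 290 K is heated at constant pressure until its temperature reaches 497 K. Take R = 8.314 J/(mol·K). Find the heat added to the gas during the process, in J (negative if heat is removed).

14200 J

P₁ = nRT₁/V₁ = 2.35×8.314×290/50.0 = 113 kPa.
Isobaric: P stays 113 kPa; V/T = const ⇒ T₂ = 497 K, V₂ = 85.7 L.
W = PΔV = 113×(85.7−50.0) kPa·L = 4040 J.
ΔU = nCvΔT = 2.35×20.8×(497−290) = 10100 J.
Q = ΔU + W = nCpΔT = 14200 J.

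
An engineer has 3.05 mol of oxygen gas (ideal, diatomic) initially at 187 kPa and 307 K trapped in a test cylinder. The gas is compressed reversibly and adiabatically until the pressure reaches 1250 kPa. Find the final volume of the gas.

V₁ = nRT₁/P₁ = 3.05×8.314×307/187 = 41.6 L.
Adiabatic: T₂/T₁ = (P₂/P₁)^((γ−1)/γ) ⇒ T₂ = 307×(6.68)^0.286 = 528 K; V₂ = 10.7 L.

10.7 L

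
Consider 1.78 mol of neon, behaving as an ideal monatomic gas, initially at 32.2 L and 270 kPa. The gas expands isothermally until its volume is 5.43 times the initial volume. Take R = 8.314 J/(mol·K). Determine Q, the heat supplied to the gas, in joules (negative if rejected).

14700 J

T₁ = P₁V₁/(nR) = 270×32.2/(1.78×8.314) = 587 K.
Isothermal: T stays 587 K; PV = const ⇒ V₂ = 175 L, P₂ = 49.7 kPa.
ΔU = 0 (ideal gas, T constant).
W = nRT ln(V₂/V₁) = 1.78×8.314×587×ln(5.43) = 14700 J.
Q = ΔU + W = 14700 J.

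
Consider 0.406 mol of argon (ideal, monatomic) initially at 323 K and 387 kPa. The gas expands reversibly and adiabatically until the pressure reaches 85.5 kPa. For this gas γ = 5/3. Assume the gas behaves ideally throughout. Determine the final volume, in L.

6.97 L

V₁ = nRT₁/P₁ = 0.406×8.314×323/387 = 2.82 L.
Adiabatic: T₂/T₁ = (P₂/P₁)^((γ−1)/γ) ⇒ T₂ = 323×(0.221)^0.400 = 177 K; V₂ = 6.97 L.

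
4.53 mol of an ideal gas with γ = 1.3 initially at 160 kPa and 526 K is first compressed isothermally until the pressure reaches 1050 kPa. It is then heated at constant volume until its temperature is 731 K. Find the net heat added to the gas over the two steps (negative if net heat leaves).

V₁ = nRT₁/P₁ = 4.53×8.314×526/160 = 124 L.
Step 1 — Isothermal: T stays 526 K; PV = const ⇒ V₂ = 18.9 L, P₂ = 1050 kPa.
ΔU = 0 (ideal gas, T constant).
W = nRT ln(V₂/V₁) = 4.53×8.314×526×ln(0.152) = -37300 J.
Q = ΔU + W = -37300 J.
State after step 1: P = 1050 kPa, V = 18.9 L, T = 526 K.
Step 2 — Isochoric: V stays 18.9 L; P/T = const ⇒ T₂ = 731 K, P₂ = 1460 kPa.
W = 0 (no volume change).
ΔU = nCvΔT = 4.53×27.7×(731−526) = 25700 J.
Q = ΔU = 25700 J.
Net over both steps: W = -37300 J, Q = -11500 J, ΔU = 25700 J.

-11500 J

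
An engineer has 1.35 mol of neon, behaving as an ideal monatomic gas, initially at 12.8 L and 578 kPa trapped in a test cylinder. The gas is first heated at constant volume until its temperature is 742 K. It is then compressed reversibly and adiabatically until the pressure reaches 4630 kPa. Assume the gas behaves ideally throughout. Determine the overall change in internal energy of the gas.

16300 J

T₁ = P₁V₁/(nR) = 578×12.8/(1.35×8.314) = 659 K.
Step 1 — Isochoric: V stays 12.8 L; P/T = const ⇒ T₂ = 742 K, P₂ = 651 kPa.
W = 0 (no volume change).
ΔU = nCvΔT = 1.35×12.5×(742−659) = 1390 J.
Q = ΔU = 1390 J.
State after step 1: P = 651 kPa, V = 12.8 L, T = 742 K.
Step 2 — Adiabatic: T₂/T₁ = (P₂/P₁)^((γ−1)/γ) ⇒ T₂ = 742×(7.12)^0.400 = 1630 K; V₂ = 3.94 L.
ΔU = nCvΔT = 1.35×12.5×(1630−742) = 14900 J.
Q = 0 for an adiabatic process, so W = −ΔU = -14900 J.
Net over both steps: W = -14900 J, Q = 1390 J, ΔU = 16300 J.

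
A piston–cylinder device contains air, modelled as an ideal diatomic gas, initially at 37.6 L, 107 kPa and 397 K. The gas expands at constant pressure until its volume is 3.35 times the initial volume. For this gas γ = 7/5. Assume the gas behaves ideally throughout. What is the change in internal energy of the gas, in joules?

n = P₁V₁/(RT₁) = 107×37.6/(8.314×397) = 1.22 mol.
Isobaric: P stays 107 kPa; V/T = const ⇒ T₂ = 1330 K, V₂ = 126 L.
For an ideal gas ΔU = nCvΔT with Cv = (5/2)R = 20.8 J/(mol·K).
ΔU = 1.22×20.8×(1330−397) = 23600 J.

23600 J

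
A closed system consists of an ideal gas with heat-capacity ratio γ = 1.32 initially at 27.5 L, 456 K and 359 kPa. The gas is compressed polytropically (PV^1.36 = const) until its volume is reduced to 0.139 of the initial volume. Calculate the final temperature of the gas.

928 K

Polytropic n=1.36: T₂ = T₁(V₁/V₂)^(n−1) = 456×(7.19)^0.36 = 928 K; P₂ = P₁(V₁/V₂)^n = 5260 kPa.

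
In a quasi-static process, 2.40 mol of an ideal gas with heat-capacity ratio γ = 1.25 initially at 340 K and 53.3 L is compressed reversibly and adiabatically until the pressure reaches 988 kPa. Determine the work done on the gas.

P₁ = nRT₁/V₁ = 2.40×8.314×340/53.3 = 127 kPa.
Adiabatic: T₂/T₁ = (P₂/P₁)^((γ−1)/γ) ⇒ T₂ = 340×(7.76)^0.200 = 512 K; V₂ = 10.3 L.
ΔU = nCvΔT = 2.40×33.3×(512−340) = 13700 J.
Q = 0 for an adiabatic process, so W = −ΔU = -13700 J.
Work done on the gas = −W_by = 13700 J.

13700 J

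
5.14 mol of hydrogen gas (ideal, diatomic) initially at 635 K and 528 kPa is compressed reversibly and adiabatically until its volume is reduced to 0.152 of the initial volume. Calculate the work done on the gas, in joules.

V₁ = nRT₁/P₁ = 5.14×8.314×635/528 = 51.4 L.
Adiabatic: TV^(γ−1) = const ⇒ T₂ = 635×(6.58)^0.400 = 1350 K; PV^γ = const ⇒ P₂ = 7380 kPa.
ΔU = nCvΔT = 5.14×20.8×(1350−635) = 76300 J.
Q = 0 for an adiabatic process, so W = −ΔU = -76300 J.
Work done on the gas = −W_by = 76300 J.

76300 J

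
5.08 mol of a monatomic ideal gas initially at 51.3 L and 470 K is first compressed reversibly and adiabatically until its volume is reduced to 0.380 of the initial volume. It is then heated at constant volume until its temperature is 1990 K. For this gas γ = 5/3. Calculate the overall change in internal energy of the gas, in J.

P₁ = nRT₁/V₁ = 5.08×8.314×470/51.3 = 387 kPa.
Step 1 — Adiabatic: TV^(γ−1) = const ⇒ T₂ = 470×(2.63)^0.667 = 896 K; PV^γ = const ⇒ P₂ = 1940 kPa.
ΔU = nCvΔT = 5.08×12.5×(896−470) = 27000 J.
Q = 0 for an adiabatic process, so W = −ΔU = -27000 J.
State after step 1: P = 1940 kPa, V = 19.5 L, T = 896 K.
Step 2 — Isochoric: V stays 19.5 L; P/T = const ⇒ T₂ = 1990 K, P₂ = 4310 kPa.
W = 0 (no volume change).
ΔU = nCvΔT = 5.08×12.5×(1990−896) = 69300 J.
Q = ΔU = 69300 J.
Net over both steps: W = -27000 J, Q = 69300 J, ΔU = 96300 J.

96300 J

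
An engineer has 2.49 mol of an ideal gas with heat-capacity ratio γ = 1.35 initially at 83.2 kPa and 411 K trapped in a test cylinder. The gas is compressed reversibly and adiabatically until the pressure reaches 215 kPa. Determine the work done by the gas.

V₁ = nRT₁/P₁ = 2.49×8.314×411/83.2 = 102 L.
Adiabatic: T₂/T₁ = (P₂/P₁)^((γ−1)/γ) ⇒ T₂ = 411×(2.58)^0.259 = 526 K; V₂ = 50.6 L.
ΔU = nCvΔT = 2.49×23.8×(526−411) = 6780 J.
Q = 0 for an adiabatic process, so W = −ΔU = -6780 J.

-6780 J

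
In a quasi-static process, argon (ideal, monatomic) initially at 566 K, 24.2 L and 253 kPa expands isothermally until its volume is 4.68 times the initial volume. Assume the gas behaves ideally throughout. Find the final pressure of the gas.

Isothermal: T stays 566 K; PV = const ⇒ V₂ = 113 L, P₂ = 54.1 kPa.

54.1 kPa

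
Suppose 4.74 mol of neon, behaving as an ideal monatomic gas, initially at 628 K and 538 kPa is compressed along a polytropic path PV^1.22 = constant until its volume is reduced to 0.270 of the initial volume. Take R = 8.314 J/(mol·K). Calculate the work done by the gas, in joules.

-37600 J

V₁ = nRT₁/P₁ = 4.74×8.314×628/538 = 46.0 L.
Polytropic n=1.22: T₂ = T₁(V₁/V₂)^(n−1) = 628×(3.70)^0.22 = 838 K; P₂ = P₁(V₁/V₂)^n = 2660 kPa.
W = (P₁V₁−P₂V₂)/(n−1) = (538×46.0−2660×12.4)/0.22 = -37600 J.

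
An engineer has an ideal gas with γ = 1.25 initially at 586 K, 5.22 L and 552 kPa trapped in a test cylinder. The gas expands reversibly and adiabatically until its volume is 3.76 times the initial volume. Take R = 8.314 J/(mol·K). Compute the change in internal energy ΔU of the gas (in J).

-3250 J

n = P₁V₁/(RT₁) = 552×5.22/(8.314×586) = 0.591 mol.
Adiabatic: TV^(γ−1) = const ⇒ T₂ = 586×(0.266)^0.250 = 421 K; PV^γ = const ⇒ P₂ = 105 kPa.
For an ideal gas ΔU = nCvΔT with Cv = R/(γ−1) = 33.3 J/(mol·K).
ΔU = 0.591×33.3×(421−586) = -3250 J.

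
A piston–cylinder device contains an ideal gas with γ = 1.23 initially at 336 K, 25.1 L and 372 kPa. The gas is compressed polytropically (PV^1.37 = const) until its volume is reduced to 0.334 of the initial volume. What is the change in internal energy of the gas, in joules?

n = P₁V₁/(RT₁) = 372×25.1/(8.314×336) = 3.34 mol.
Polytropic n=1.37: T₂ = T₁(V₁/V₂)^(n−1) = 336×(2.99)^0.37 = 504 K; P₂ = P₁(V₁/V₂)^n = 1670 kPa.
For an ideal gas ΔU = nCvΔT with Cv = R/(γ−1) = 36.1 J/(mol·K).
ΔU = 3.34×36.1×(504−336) = 20300 J.

20300 J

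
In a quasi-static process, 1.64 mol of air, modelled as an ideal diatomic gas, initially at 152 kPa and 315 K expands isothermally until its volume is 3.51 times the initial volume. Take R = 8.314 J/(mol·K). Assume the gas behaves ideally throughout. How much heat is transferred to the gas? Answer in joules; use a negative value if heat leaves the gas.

V₁ = nRT₁/P₁ = 1.64×8.314×315/152 = 28.3 L.
Isothermal: T stays 315 K; PV = const ⇒ V₂ = 99.2 L, P₂ = 43.3 kPa.
ΔU = 0 (ideal gas, T constant).
W = nRT ln(V₂/V₁) = 1.64×8.314×315×ln(3.51) = 5390 J.
Q = ΔU + W = 5390 J.

5390 J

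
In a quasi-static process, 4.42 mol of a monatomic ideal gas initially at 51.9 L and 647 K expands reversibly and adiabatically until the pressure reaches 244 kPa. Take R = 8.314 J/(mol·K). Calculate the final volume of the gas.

P₁ = nRT₁/V₁ = 4.42×8.314×647/51.9 = 458 kPa.
Adiabatic: T₂/T₁ = (P₂/P₁)^((γ−1)/γ) ⇒ T₂ = 647×(0.533)^0.400 = 503 K; V₂ = 75.7 L.

75.7 L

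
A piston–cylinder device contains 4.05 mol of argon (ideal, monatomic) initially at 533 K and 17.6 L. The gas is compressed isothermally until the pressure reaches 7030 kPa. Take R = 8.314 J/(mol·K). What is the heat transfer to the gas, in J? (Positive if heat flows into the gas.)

-34600 J

P₁ = nRT₁/V₁ = 4.05×8.314×533/17.6 = 1020 kPa.
Isothermal: T stays 533 K; PV = const ⇒ V₂ = 2.55 L, P₂ = 7030 kPa.
ΔU = 0 (ideal gas, T constant).
W = nRT ln(V₂/V₁) = 4.05×8.314×533×ln(0.145) = -34600 J.
Q = ΔU + W = -34600 J.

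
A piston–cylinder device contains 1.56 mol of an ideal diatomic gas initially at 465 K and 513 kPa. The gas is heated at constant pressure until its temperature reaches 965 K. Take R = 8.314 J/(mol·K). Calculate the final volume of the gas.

24.4 L

V₁ = nRT₁/P₁ = 1.56×8.314×465/513 = 11.8 L.
Isobaric: P stays 513 kPa; V/T = const ⇒ T₂ = 965 K, V₂ = 24.4 L.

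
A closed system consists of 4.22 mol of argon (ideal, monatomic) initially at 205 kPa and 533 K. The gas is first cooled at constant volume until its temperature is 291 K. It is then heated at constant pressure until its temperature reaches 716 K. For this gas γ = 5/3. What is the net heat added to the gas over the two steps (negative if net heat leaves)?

24500 J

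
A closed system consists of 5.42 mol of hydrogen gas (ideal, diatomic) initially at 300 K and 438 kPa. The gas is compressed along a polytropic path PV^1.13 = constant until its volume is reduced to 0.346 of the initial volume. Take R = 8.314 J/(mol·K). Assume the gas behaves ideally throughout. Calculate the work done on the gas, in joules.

V₁ = nRT₁/P₁ = 5.42×8.314×300/438 = 30.9 L.
Polytropic n=1.13: T₂ = T₁(V₁/V₂)^(n−1) = 300×(2.89)^0.13 = 344 K; P₂ = P₁(V₁/V₂)^n = 1450 kPa.
W = (P₁V₁−P₂V₂)/(n−1) = (438×30.9−1450×10.7)/0.13 = -15400 J.
Work done on the gas = −W_by = 15400 J.

15400 J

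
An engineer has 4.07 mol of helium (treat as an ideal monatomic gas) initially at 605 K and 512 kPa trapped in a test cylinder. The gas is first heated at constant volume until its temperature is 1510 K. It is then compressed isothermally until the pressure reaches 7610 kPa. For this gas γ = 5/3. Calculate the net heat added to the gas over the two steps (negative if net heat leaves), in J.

V₁ = nRT₁/P₁ = 4.07×8.314×605/512 = 40.0 L.
Step 1 — Isochoric: V stays 40.0 L; P/T = const ⇒ T₂ = 1510 K, P₂ = 1280 kPa.
W = 0 (no volume change).
ΔU = nCvΔT = 4.07×12.5×(1510−605) = 45900 J.
Q = ΔU = 45900 J.
State after step 1: P = 1280 kPa, V = 40.0 L, T = 1510 K.
Step 2 — Isothermal: T stays 1510 K; PV = const ⇒ V₂ = 6.71 L, P₂ = 7610 kPa.
ΔU = 0 (ideal gas, T constant).
W = nRT ln(V₂/V₁) = 4.07×8.314×1510×ln(0.168) = -91200 J.
Q = ΔU + W = -91200 J.
Net over both steps: W = -91200 J, Q = -45200 J, ΔU = 45900 J.

-45200 J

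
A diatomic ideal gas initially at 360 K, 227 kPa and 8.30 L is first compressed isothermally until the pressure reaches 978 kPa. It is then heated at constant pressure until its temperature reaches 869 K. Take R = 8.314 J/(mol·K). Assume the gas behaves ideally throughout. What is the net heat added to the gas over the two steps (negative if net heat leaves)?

n = P₁V₁/(RT₁) = 227×8.30/(8.314×360) = 0.629 mol.
Step 1 — Isothermal: T stays 360 K; PV = const ⇒ V₂ = 1.93 L, P₂ = 978 kPa.
ΔU = 0 (ideal gas, T constant).
W = nRT ln(V₂/V₁) = 0.629×8.314×360×ln(0.232) = -2750 J.
Q = ΔU + W = -2750 J.
State after step 1: P = 978 kPa, V = 1.93 L, T = 360 K.
Step 2 — Isobaric: P stays 978 kPa; V/T = const ⇒ T₂ = 869 K, V₂ = 4.65 L.
W = PΔV = 978×(4.65−1.93) kPa·L = 2660 J.
ΔU = nCvΔT = 0.629×20.8×(869−360) = 6660 J.
Q = ΔU + W = nCpΔT = 9320 J.
Net over both steps: W = -87.9 J, Q = 6570 J, ΔU = 6660 J.

6570 J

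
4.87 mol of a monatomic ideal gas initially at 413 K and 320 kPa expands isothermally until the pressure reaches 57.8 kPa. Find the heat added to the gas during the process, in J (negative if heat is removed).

28600 J

V₁ = nRT₁/P₁ = 4.87×8.314×413/320 = 52.3 L.
Isothermal: T stays 413 K; PV = const ⇒ V₂ = 289 L, P₂ = 57.8 kPa.
ΔU = 0 (ideal gas, T constant).
W = nRT ln(V₂/V₁) = 4.87×8.314×413×ln(5.54) = 28600 J.
Q = ΔU + W = 28600 J.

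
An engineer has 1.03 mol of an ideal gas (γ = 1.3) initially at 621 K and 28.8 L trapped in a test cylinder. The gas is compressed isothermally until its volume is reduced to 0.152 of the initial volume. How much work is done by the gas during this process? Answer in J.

-10000 J

P₁ = nRT₁/V₁ = 1.03×8.314×621/28.8 = 185 kPa.
Isothermal: T stays 621 K; PV = const ⇒ V₂ = 4.38 L, P₂ = 1210 kPa.
W = nRT ln(V₂/V₁) = 1.03×8.314×621×ln(0.152) = -10000 J.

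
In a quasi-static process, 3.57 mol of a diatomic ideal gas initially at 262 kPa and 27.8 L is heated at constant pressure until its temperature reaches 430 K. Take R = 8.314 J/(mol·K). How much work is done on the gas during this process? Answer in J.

T₁ = P₁V₁/(nR) = 262×27.8/(3.57×8.314) = 245 K.
Isobaric: P stays 262 kPa; V/T = const ⇒ T₂ = 430 K, V₂ = 48.7 L.
W = PΔV = 262×(48.7−27.8) kPa·L = 5480 J.
Work done on the gas = −W_by = -5480 J.

-5480 J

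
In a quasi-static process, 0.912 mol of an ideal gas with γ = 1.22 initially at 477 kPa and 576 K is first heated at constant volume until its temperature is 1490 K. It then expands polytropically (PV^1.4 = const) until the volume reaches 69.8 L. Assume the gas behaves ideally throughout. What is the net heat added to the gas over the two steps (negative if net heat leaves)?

V₁ = nRT₁/P₁ = 0.912×8.314×576/477 = 9.16 L.
Step 1 — Isochoric: V stays 9.16 L; P/T = const ⇒ T₂ = 1490 K, P₂ = 1230 kPa.
W = 0 (no volume change).
ΔU = nCvΔT = 0.912×37.8×(1490−576) = 31500 J.
Q = ΔU = 31500 J.
State after step 1: P = 1230 kPa, V = 9.16 L, T = 1490 K.
Step 2 — Polytropic n=1.4: T₂ = T₁(V₁/V₂)^(n−1) = 1490×(0.131)^0.40 = 661 K; P₂ = P₁(V₁/V₂)^n = 71.8 kPa.
W = (P₁V₁−P₂V₂)/(n−1) = (1230×9.16−71.8×69.8)/0.40 = 15700 J.
ΔU = nCvΔT = 0.912×37.8×(661−1490) = -28600 J.
Q = ΔU + W = -12900 J.
Net over both steps: W = 15700 J, Q = 18600 J, ΔU = 2940 J.

18600 J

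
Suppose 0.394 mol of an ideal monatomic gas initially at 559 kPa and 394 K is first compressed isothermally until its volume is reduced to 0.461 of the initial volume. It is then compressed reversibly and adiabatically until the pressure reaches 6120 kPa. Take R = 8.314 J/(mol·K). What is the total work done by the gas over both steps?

-2760 J

V₁ = nRT₁/P₁ = 0.394×8.314×394/559 = 2.31 L.
Step 1 — Isothermal: T stays 394 K; PV = const ⇒ V₂ = 1.06 L, P₂ = 1210 kPa.
ΔU = 0 (ideal gas, T constant).
W = nRT ln(V₂/V₁) = 0.394×8.314×394×ln(0.461) = -999 J.
Q = ΔU + W = -999 J.
State after step 1: P = 1210 kPa, V = 1.06 L, T = 394 K.
Step 2 — Adiabatic: T₂/T₁ = (P₂/P₁)^((γ−1)/γ) ⇒ T₂ = 394×(5.05)^0.400 = 753 K; V₂ = 0.403 L.
ΔU = nCvΔT = 0.394×12.5×(753−394) = 1760 J.
Q = 0 for an adiabatic process, so W = −ΔU = -1760 J.
Net over both steps: W = -2760 J, Q = -999 J, ΔU = 1760 J.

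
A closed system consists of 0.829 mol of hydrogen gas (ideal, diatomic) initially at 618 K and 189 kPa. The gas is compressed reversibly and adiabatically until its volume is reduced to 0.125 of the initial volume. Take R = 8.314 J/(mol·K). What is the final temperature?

1420 K

V₁ = nRT₁/P₁ = 0.829×8.314×618/189 = 22.5 L.
Adiabatic: TV^(γ−1) = const ⇒ T₂ = 618×(8.00)^0.400 = 1420 K; PV^γ = const ⇒ P₂ = 3470 kPa.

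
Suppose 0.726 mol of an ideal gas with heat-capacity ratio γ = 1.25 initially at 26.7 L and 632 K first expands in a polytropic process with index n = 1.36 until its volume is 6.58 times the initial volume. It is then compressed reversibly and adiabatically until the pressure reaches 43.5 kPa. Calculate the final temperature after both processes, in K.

P₁ = nRT₁/V₁ = 0.726×8.314×632/26.7 = 143 kPa.
Step 1 — Polytropic n=1.36: T₂ = T₁(V₁/V₂)^(n−1) = 632×(0.152)^0.36 = 321 K; P₂ = P₁(V₁/V₂)^n = 11.0 kPa.
W = (P₁V₁−P₂V₂)/(n−1) = (143×26.7−11.0×176)/0.36 = 5220 J.
ΔU = nCvΔT = 0.726×33.3×(321−632) = -7510 J.
Q = ΔU + W = -2300 J.
State after step 1: P = 11.0 kPa, V = 176 L, T = 321 K.
Step 2 — Adiabatic: T₂/T₁ = (P₂/P₁)^((γ−1)/γ) ⇒ T₂ = 321×(3.95)^0.200 = 422 K; V₂ = 58.6 L.
ΔU = nCvΔT = 0.726×33.3×(422−321) = 2450 J.
Q = 0 for an adiabatic process, so W = −ΔU = -2450 J.
Net over both steps: W = 2770 J, Q = -2300 J, ΔU = -5070 J.

422 K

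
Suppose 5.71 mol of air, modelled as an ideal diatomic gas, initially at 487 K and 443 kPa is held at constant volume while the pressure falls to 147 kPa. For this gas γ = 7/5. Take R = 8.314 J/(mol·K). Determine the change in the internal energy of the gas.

V₁ = nRT₁/P₁ = 5.71×8.314×487/443 = 52.2 L.
Isochoric: V stays 52.2 L; P/T = const ⇒ T₂ = 162 K, P₂ = 147 kPa.
For an ideal gas ΔU = nCvΔT with Cv = (5/2)R = 20.8 J/(mol·K).
ΔU = 5.71×20.8×(162−487) = -38600 J.

-38600 J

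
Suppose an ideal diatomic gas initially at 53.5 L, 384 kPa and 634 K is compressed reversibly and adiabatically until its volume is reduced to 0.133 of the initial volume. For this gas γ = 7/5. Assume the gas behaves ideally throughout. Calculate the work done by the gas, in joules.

-63700 J

n = P₁V₁/(RT₁) = 384×53.5/(8.314×634) = 3.90 mol.
Adiabatic: TV^(γ−1) = const ⇒ T₂ = 634×(7.52)^0.400 = 1420 K; PV^γ = const ⇒ P₂ = 6470 kPa.
ΔU = nCvΔT = 3.90×20.8×(1420−634) = 63700 J.
Q = 0 for an adiabatic process, so W = −ΔU = -63700 J.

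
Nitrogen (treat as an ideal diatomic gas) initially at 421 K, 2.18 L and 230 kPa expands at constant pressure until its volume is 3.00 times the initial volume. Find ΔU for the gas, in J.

n = P₁V₁/(RT₁) = 230×2.18/(8.314×421) = 0.143 mol.
Isobaric: P stays 230 kPa; V/T = const ⇒ T₂ = 1260 K, V₂ = 6.54 L.
For an ideal gas ΔU = nCvΔT with Cv = (5/2)R = 20.8 J/(mol·K).
ΔU = 0.143×20.8×(1260−421) = 2510 J.

2510 J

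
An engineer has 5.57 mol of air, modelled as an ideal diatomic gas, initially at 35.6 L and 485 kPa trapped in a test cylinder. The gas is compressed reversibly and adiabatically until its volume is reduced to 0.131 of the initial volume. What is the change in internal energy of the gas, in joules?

T₁ = P₁V₁/(nR) = 485×35.6/(5.57×8.314) = 373 K.
Adiabatic: TV^(γ−1) = const ⇒ T₂ = 373×(7.63)^0.400 = 841 K; PV^γ = const ⇒ P₂ = 8350 kPa.
For an ideal gas ΔU = nCvΔT with Cv = (5/2)R = 20.8 J/(mol·K).
ΔU = 5.57×20.8×(841−373) = 54200 J.

54200 J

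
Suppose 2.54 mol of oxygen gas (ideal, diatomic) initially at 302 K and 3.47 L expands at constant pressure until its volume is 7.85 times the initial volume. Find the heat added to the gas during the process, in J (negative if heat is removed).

153000 J

P₁ = nRT₁/V₁ = 2.54×8.314×302/3.47 = 1840 kPa.
Isobaric: P stays 1840 kPa; V/T = const ⇒ T₂ = 2370 K, V₂ = 27.2 L.
W = PΔV = 1840×(27.2−3.47) kPa·L = 43700 J.
ΔU = nCvΔT = 2.54×20.8×(2370−302) = 109000 J.
Q = ΔU + W = nCpΔT = 153000 J.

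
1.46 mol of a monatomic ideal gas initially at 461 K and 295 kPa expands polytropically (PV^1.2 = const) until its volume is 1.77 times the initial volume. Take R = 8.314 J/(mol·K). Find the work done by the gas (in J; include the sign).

3020 J

V₁ = nRT₁/P₁ = 1.46×8.314×461/295 = 19.0 L.
Polytropic n=1.2: T₂ = T₁(V₁/V₂)^(n−1) = 461×(0.565)^0.20 = 411 K; P₂ = P₁(V₁/V₂)^n = 149 kPa.
W = (P₁V₁−P₂V₂)/(n−1) = (295×19.0−149×33.6)/0.20 = 3020 J.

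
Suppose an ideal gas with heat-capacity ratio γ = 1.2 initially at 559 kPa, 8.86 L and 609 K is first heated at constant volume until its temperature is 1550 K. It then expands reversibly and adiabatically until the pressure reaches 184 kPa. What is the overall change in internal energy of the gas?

n = P₁V₁/(RT₁) = 559×8.86/(8.314×609) = 0.978 mol.
Step 1 — Isochoric: V stays 8.86 L; P/T = const ⇒ T₂ = 1550 K, P₂ = 1420 kPa.
W = 0 (no volume change).
ΔU = nCvΔT = 0.978×41.6×(1550−609) = 38300 J.
Q = ΔU = 38300 J.
State after step 1: P = 1420 kPa, V = 8.86 L, T = 1550 K.
Step 2 — Adiabatic: T₂/T₁ = (P₂/P₁)^((γ−1)/γ) ⇒ T₂ = 1550×(0.129)^0.167 = 1100 K; V₂ = 48.7 L.
ΔU = nCvΔT = 0.978×41.6×(1100−1550) = -18200 J.
Q = 0 for an adiabatic process, so W = −ΔU = 18200 J.
Net over both steps: W = 18200 J, Q = 38300 J, ΔU = 20100 J.

20100 J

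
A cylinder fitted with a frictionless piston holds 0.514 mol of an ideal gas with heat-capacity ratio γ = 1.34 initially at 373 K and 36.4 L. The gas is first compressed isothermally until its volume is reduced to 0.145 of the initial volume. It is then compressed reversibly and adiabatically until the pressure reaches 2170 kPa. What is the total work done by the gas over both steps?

P₁ = nRT₁/V₁ = 0.514×8.314×373/36.4 = 43.8 kPa.
Step 1 — Isothermal: T stays 373 K; PV = const ⇒ V₂ = 5.28 L, P₂ = 302 kPa.
ΔU = 0 (ideal gas, T constant).
W = nRT ln(V₂/V₁) = 0.514×8.314×373×ln(0.145) = -3080 J.
Q = ΔU + W = -3080 J.
State after step 1: P = 302 kPa, V = 5.28 L, T = 373 K.
Step 2 — Adiabatic: T₂/T₁ = (P₂/P₁)^((γ−1)/γ) ⇒ T₂ = 373×(7.19)^0.254 = 615 K; V₂ = 1.21 L.
ΔU = nCvΔT = 0.514×24.5×(615−373) = 3040 J.
Q = 0 for an adiabatic process, so W = −ΔU = -3040 J.
Net over both steps: W = -6120 J, Q = -3080 J, ΔU = 3040 J.

-6120 J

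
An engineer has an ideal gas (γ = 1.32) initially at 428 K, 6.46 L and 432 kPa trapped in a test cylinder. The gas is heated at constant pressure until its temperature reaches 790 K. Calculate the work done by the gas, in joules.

n = P₁V₁/(RT₁) = 432×6.46/(8.314×428) = 0.784 mol.
Isobaric: P stays 432 kPa; V/T = const ⇒ T₂ = 790 K, V₂ = 11.9 L.
W = PΔV = 432×(11.9−6.46) kPa·L = 2360 J.

2360 J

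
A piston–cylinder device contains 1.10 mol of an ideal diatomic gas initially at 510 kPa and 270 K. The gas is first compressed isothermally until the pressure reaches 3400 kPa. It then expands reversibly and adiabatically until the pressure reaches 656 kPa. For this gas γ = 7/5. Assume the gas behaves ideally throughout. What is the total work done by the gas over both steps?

-2370 J

V₁ = nRT₁/P₁ = 1.10×8.314×270/510 = 4.84 L.
Step 1 — Isothermal: T stays 270 K; PV = const ⇒ V₂ = 0.726 L, P₂ = 3400 kPa.
ΔU = 0 (ideal gas, T constant).
W = nRT ln(V₂/V₁) = 1.10×8.314×270×ln(0.150) = -4680 J.
Q = ΔU + W = -4680 J.
State after step 1: P = 3400 kPa, V = 0.726 L, T = 270 K.
Step 2 — Adiabatic: T₂/T₁ = (P₂/P₁)^((γ−1)/γ) ⇒ T₂ = 270×(0.193)^0.286 = 169 K; V₂ = 2.35 L.
ΔU = nCvΔT = 1.10×20.8×(169−270) = -2320 J.
Q = 0 for an adiabatic process, so W = −ΔU = 2320 J.
Net over both steps: W = -2370 J, Q = -4680 J, ΔU = -2320 J.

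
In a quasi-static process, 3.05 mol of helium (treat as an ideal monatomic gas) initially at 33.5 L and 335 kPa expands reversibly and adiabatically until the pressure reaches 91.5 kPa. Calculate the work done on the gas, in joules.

-6820 J

T₁ = P₁V₁/(nR) = 335×33.5/(3.05×8.314) = 443 K.
Adiabatic: T₂/T₁ = (P₂/P₁)^((γ−1)/γ) ⇒ T₂ = 443×(0.273)^0.400 = 263 K; V₂ = 73.0 L.
ΔU = nCvΔT = 3.05×12.5×(263−443) = -6820 J.
Q = 0 for an adiabatic process, so W = −ΔU = 6820 J.
Work done on the gas = −W_by = -6820 J.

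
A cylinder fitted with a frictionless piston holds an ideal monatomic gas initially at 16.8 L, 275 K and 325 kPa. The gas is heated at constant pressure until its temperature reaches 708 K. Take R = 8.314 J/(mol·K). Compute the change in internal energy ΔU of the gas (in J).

n = P₁V₁/(RT₁) = 325×16.8/(8.314×275) = 2.39 mol.
Isobaric: P stays 325 kPa; V/T = const ⇒ T₂ = 708 K, V₂ = 43.3 L.
For an ideal gas ΔU = nCvΔT with Cv = (3/2)R = 12.5 J/(mol·K).
ΔU = 2.39×12.5×(708−275) = 12900 J.

12900 J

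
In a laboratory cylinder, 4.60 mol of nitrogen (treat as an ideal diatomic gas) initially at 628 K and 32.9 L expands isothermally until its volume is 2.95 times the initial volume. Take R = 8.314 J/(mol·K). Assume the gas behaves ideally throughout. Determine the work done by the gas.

P₁ = nRT₁/V₁ = 4.60×8.314×628/32.9 = 730 kPa.
Isothermal: T stays 628 K; PV = const ⇒ V₂ = 97.1 L, P₂ = 247 kPa.
W = nRT ln(V₂/V₁) = 4.60×8.314×628×ln(2.95) = 26000 J.

26000 J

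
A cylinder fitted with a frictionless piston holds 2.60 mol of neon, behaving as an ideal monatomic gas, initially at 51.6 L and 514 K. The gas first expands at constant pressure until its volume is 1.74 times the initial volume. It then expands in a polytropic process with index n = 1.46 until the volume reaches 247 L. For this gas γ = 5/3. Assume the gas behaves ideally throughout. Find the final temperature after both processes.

561 K

P₁ = nRT₁/V₁ = 2.60×8.314×514/51.6 = 215 kPa.
Step 1 — Isobaric: P stays 215 kPa; V/T = const ⇒ T₂ = 894 K, V₂ = 89.8 L.
W = PΔV = 215×(89.8−51.6) kPa·L = 8220 J.
ΔU = nCvΔT = 2.60×12.5×(894−514) = 12300 J.
Q = ΔU + W = nCpΔT = 20600 J.
State after step 1: P = 215 kPa, V = 89.8 L, T = 894 K.
Step 2 — Polytropic n=1.46: T₂ = T₁(V₁/V₂)^(n−1) = 894×(0.363)^0.46 = 561 K; P₂ = P₁(V₁/V₂)^n = 49.1 kPa.
W = (P₁V₁−P₂V₂)/(n−1) = (215×89.8−49.1×247)/0.46 = 15600 J.
ΔU = nCvΔT = 2.60×12.5×(561−894) = -10800 J.
Q = ΔU + W = 4850 J.
Net over both steps: W = 23900 J, Q = 25400 J, ΔU = 1540 J.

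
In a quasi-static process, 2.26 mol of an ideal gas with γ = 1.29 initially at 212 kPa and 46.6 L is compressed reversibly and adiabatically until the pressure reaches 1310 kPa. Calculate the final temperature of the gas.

792 K

T₁ = P₁V₁/(nR) = 212×46.6/(2.26×8.314) = 526 K.
Adiabatic: T₂/T₁ = (P₂/P₁)^((γ−1)/γ) ⇒ T₂ = 526×(6.18)^0.225 = 792 K; V₂ = 11.4 L.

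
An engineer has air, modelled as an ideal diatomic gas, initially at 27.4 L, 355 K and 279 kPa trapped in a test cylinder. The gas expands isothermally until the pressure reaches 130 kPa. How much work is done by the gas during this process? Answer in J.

n = P₁V₁/(RT₁) = 279×27.4/(8.314×355) = 2.59 mol.
Isothermal: T stays 355 K; PV = const ⇒ V₂ = 58.8 L, P₂ = 130 kPa.
W = nRT ln(V₂/V₁) = 2.59×8.314×355×ln(2.15) = 5840 J.

5840 J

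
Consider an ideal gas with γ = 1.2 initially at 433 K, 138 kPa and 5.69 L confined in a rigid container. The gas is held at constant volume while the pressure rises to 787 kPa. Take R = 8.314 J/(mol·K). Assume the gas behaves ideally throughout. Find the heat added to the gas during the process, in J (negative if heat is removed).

18500 J

n = P₁V₁/(RT₁) = 138×5.69/(8.314×433) = 0.218 mol.
Isochoric: V stays 5.69 L; P/T = const ⇒ T₂ = 2470 K, P₂ = 787 kPa.
W = 0 (no volume change).
ΔU = nCvΔT = 0.218×41.6×(2470−433) = 18500 J.
Q = ΔU = 18500 J.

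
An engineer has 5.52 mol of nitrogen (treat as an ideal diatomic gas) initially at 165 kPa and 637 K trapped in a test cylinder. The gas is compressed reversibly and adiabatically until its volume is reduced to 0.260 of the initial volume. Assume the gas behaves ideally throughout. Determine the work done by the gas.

V₁ = nRT₁/P₁ = 5.52×8.314×637/165 = 177 L.
Adiabatic: TV^(γ−1) = const ⇒ T₂ = 637×(3.85)^0.400 = 1090 K; PV^γ = const ⇒ P₂ = 1090 kPa.
ΔU = nCvΔT = 5.52×20.8×(1090−637) = 52200 J.
Q = 0 for an adiabatic process, so W = −ΔU = -52200 J.

-52200 J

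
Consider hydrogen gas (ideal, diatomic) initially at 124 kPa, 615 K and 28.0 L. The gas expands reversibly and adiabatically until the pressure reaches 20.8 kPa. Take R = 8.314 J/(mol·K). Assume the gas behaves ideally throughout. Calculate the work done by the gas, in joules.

n = P₁V₁/(RT₁) = 124×28.0/(8.314×615) = 0.679 mol.
Adiabatic: T₂/T₁ = (P₂/P₁)^((γ−1)/γ) ⇒ T₂ = 615×(0.168)^0.286 = 369 K; V₂ = 100 L.
ΔU = nCvΔT = 0.679×20.8×(369−615) = -3470 J.
Q = 0 for an adiabatic process, so W = −ΔU = 3470 J.

3470 J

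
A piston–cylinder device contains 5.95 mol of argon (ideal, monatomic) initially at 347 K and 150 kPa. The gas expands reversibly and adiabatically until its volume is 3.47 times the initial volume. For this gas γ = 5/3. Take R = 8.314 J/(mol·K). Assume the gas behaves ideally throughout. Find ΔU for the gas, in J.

-14500 J

V₁ = nRT₁/P₁ = 5.95×8.314×347/150 = 114 L.
Adiabatic: TV^(γ−1) = const ⇒ T₂ = 347×(0.288)^0.667 = 151 K; PV^γ = const ⇒ P₂ = 18.9 kPa.
For an ideal gas ΔU = nCvΔT with Cv = (3/2)R = 12.5 J/(mol·K).
ΔU = 5.95×12.5×(151−347) = -14500 J.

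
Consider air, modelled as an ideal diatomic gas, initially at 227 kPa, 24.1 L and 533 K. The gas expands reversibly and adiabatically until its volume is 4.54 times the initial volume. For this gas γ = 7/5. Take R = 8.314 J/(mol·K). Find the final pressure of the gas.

Adiabatic: TV^(γ−1) = const ⇒ T₂ = 533×(0.220)^0.400 = 291 K; PV^γ = const ⇒ P₂ = 27.3 kPa.

27.3 kPa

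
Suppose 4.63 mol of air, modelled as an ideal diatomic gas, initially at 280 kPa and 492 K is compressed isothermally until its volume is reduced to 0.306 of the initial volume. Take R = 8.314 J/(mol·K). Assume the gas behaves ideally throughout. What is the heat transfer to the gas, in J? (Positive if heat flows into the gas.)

-22400 J

V₁ = nRT₁/P₁ = 4.63×8.314×492/280 = 67.6 L.
Isothermal: T stays 492 K; PV = const ⇒ V₂ = 20.7 L, P₂ = 915 kPa.
ΔU = 0 (ideal gas, T constant).
W = nRT ln(V₂/V₁) = 4.63×8.314×492×ln(0.306) = -22400 J.
Q = ΔU + W = -22400 J.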